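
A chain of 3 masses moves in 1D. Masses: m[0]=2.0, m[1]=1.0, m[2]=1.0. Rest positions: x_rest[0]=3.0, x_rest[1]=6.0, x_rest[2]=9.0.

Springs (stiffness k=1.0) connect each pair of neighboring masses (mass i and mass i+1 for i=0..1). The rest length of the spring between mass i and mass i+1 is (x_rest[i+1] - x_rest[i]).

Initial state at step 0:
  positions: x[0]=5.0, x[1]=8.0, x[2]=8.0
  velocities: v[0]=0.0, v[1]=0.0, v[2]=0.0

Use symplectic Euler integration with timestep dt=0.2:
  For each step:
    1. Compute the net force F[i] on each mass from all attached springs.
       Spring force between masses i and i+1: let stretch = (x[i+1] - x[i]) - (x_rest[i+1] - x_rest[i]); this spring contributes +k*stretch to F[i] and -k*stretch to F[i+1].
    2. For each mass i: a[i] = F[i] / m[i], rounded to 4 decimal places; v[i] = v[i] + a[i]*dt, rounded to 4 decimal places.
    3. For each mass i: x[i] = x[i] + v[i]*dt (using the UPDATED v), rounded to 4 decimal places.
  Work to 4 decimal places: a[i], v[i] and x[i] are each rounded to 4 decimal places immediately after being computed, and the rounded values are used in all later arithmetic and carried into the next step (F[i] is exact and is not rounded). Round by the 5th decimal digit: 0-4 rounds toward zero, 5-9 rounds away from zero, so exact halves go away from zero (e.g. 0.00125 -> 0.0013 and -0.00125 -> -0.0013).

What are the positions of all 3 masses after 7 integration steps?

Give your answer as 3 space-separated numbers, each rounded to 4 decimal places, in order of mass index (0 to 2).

Step 0: x=[5.0000 8.0000 8.0000] v=[0.0000 0.0000 0.0000]
Step 1: x=[5.0000 7.8800 8.1200] v=[0.0000 -0.6000 0.6000]
Step 2: x=[4.9976 7.6544 8.3504] v=[-0.0120 -1.1280 1.1520]
Step 3: x=[4.9883 7.3504 8.6730] v=[-0.0463 -1.5202 1.6128]
Step 4: x=[4.9663 7.0048 9.0627] v=[-0.1101 -1.7281 1.9483]
Step 5: x=[4.9250 6.6600 9.4900] v=[-0.2063 -1.7242 2.1367]
Step 6: x=[4.8584 6.3590 9.9241] v=[-0.3328 -1.5052 2.1707]
Step 7: x=[4.7619 6.1405 10.3356] v=[-0.4827 -1.0923 2.0577]

Answer: 4.7619 6.1405 10.3356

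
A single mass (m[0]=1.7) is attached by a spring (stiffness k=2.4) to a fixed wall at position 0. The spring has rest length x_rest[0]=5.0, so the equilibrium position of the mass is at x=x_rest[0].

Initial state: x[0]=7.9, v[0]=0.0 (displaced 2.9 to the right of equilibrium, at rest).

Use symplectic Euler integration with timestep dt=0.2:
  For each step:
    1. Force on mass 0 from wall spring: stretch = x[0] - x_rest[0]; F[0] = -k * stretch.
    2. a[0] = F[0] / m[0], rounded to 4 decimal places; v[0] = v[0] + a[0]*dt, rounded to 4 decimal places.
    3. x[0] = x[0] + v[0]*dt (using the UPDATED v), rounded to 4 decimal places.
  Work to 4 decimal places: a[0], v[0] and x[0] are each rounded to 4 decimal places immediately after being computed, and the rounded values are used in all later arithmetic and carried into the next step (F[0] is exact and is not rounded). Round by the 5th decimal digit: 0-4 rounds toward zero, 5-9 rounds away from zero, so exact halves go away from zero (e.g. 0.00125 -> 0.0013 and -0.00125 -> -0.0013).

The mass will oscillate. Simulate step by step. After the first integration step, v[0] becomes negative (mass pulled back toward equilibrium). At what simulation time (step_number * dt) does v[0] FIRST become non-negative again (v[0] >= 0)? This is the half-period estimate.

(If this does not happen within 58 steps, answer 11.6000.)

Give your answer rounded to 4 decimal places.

Answer: 2.8000

Derivation:
Step 0: x=[7.9000] v=[0.0000]
Step 1: x=[7.7362] v=[-0.8188]
Step 2: x=[7.4179] v=[-1.5914]
Step 3: x=[6.9631] v=[-2.2741]
Step 4: x=[6.3974] v=[-2.8284]
Step 5: x=[5.7528] v=[-3.2230]
Step 6: x=[5.0657] v=[-3.4356]
Step 7: x=[4.3749] v=[-3.4542]
Step 8: x=[3.7194] v=[-3.2777]
Step 9: x=[3.1362] v=[-2.9161]
Step 10: x=[2.6582] v=[-2.3899]
Step 11: x=[2.3125] v=[-1.7287]
Step 12: x=[2.1185] v=[-0.9699]
Step 13: x=[2.0872] v=[-0.1563]
Step 14: x=[2.2204] v=[0.6661]
First v>=0 after going negative at step 14, time=2.8000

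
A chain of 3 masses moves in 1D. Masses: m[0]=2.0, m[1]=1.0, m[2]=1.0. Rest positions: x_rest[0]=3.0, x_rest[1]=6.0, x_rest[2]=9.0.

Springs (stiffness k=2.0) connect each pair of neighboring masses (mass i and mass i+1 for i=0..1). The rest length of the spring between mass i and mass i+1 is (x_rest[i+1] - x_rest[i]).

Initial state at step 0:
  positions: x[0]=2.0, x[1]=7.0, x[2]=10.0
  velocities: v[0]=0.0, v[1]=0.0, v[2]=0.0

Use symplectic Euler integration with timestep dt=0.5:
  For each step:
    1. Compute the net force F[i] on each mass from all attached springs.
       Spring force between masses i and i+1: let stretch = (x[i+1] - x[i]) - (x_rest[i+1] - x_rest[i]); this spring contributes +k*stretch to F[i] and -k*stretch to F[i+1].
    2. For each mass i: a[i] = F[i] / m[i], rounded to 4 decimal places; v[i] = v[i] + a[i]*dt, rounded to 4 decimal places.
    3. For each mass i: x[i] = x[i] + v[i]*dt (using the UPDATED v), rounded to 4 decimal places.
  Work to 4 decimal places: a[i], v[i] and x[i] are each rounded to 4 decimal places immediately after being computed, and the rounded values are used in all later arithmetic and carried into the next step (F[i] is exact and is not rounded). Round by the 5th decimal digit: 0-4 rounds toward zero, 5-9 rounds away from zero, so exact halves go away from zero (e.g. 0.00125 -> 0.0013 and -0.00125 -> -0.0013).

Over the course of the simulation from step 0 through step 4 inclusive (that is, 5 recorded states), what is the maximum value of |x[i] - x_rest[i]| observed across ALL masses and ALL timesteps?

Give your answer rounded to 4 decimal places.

Step 0: x=[2.0000 7.0000 10.0000] v=[0.0000 0.0000 0.0000]
Step 1: x=[2.5000 6.0000 10.0000] v=[1.0000 -2.0000 0.0000]
Step 2: x=[3.1250 5.2500 9.5000] v=[1.2500 -1.5000 -1.0000]
Step 3: x=[3.5313 5.5625 8.3750] v=[0.8125 0.6250 -2.2500]
Step 4: x=[3.6954 6.2657 7.3438] v=[0.3281 1.4063 -2.0625]
Max displacement = 1.6562

Answer: 1.6562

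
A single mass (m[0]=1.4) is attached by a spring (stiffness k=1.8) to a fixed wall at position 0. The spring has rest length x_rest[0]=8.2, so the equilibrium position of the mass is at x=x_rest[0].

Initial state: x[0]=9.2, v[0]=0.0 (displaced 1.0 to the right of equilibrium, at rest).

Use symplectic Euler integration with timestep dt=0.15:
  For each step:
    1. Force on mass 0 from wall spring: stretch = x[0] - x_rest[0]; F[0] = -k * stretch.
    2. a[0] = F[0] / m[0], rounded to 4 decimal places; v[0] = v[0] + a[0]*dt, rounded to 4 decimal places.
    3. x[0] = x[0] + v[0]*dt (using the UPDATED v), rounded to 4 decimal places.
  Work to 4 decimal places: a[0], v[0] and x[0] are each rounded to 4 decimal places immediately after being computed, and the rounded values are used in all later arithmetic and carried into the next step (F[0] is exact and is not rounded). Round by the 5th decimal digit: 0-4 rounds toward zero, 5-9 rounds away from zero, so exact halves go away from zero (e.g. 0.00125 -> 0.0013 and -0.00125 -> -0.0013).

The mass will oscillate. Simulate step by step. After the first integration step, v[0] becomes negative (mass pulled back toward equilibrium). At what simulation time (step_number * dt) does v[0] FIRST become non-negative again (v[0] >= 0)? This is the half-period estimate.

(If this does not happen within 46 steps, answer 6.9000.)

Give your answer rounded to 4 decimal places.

Step 0: x=[9.2000] v=[0.0000]
Step 1: x=[9.1711] v=[-0.1929]
Step 2: x=[9.1141] v=[-0.3802]
Step 3: x=[9.0306] v=[-0.5565]
Step 4: x=[8.9231] v=[-0.7167]
Step 5: x=[8.7947] v=[-0.8562]
Step 6: x=[8.6491] v=[-0.9709]
Step 7: x=[8.4905] v=[-1.0575]
Step 8: x=[8.3235] v=[-1.1135]
Step 9: x=[8.1529] v=[-1.1373]
Step 10: x=[7.9837] v=[-1.1282]
Step 11: x=[7.8207] v=[-1.0865]
Step 12: x=[7.6687] v=[-1.0133]
Step 13: x=[7.5321] v=[-0.9108]
Step 14: x=[7.4148] v=[-0.7820]
Step 15: x=[7.3202] v=[-0.6306]
Step 16: x=[7.2511] v=[-0.4609]
Step 17: x=[7.2094] v=[-0.2779]
Step 18: x=[7.1964] v=[-0.0869]
Step 19: x=[7.2124] v=[0.1066]
First v>=0 after going negative at step 19, time=2.8500

Answer: 2.8500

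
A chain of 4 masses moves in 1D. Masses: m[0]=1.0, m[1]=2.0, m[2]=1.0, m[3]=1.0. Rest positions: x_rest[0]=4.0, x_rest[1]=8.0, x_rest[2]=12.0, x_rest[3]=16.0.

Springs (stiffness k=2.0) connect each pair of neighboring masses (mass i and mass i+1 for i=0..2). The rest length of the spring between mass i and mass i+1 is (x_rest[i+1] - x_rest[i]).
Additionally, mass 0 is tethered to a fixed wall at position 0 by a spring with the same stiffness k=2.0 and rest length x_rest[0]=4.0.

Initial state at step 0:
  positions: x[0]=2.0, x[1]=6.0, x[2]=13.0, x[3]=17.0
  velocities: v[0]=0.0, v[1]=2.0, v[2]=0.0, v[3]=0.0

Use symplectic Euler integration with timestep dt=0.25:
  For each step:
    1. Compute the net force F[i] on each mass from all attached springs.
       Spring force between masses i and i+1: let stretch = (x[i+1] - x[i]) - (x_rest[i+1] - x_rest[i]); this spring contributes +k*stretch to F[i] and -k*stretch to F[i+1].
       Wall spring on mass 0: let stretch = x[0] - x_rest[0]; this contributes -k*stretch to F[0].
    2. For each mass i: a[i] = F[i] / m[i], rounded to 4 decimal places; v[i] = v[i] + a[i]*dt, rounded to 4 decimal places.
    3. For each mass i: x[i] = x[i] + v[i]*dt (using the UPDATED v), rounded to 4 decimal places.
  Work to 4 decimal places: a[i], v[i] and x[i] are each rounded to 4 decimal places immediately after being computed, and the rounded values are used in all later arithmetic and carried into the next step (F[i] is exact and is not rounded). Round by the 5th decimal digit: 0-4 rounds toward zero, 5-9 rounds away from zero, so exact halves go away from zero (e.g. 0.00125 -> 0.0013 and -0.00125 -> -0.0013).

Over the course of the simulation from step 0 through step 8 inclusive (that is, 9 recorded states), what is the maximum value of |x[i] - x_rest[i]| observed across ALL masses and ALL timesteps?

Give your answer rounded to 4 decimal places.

Step 0: x=[2.0000 6.0000 13.0000 17.0000] v=[0.0000 2.0000 0.0000 0.0000]
Step 1: x=[2.2500 6.6875 12.6250 17.0000] v=[1.0000 2.7500 -1.5000 0.0000]
Step 2: x=[2.7735 7.4688 12.0547 16.9531] v=[2.0938 3.1250 -2.2813 -0.1875]
Step 3: x=[3.5372 8.2432 11.5234 16.7939] v=[3.0547 3.0977 -2.1251 -0.6367]
Step 4: x=[4.4470 8.9285 11.2409 16.4759] v=[3.6391 2.7413 -1.1300 -1.2720]
Step 5: x=[5.3611 9.4783 11.3237 16.0035] v=[3.6564 2.1990 0.3313 -1.8895]
Step 6: x=[6.1197 9.8861 11.7608 15.4462] v=[3.0345 1.6311 1.7485 -2.2294]
Step 7: x=[6.5842 10.1757 12.4243 14.9282] v=[1.8579 1.1582 2.6539 -2.0721]
Step 8: x=[6.6746 10.3813 13.1197 14.5972] v=[0.3616 0.8225 2.7816 -1.3241]
Max displacement = 2.6746

Answer: 2.6746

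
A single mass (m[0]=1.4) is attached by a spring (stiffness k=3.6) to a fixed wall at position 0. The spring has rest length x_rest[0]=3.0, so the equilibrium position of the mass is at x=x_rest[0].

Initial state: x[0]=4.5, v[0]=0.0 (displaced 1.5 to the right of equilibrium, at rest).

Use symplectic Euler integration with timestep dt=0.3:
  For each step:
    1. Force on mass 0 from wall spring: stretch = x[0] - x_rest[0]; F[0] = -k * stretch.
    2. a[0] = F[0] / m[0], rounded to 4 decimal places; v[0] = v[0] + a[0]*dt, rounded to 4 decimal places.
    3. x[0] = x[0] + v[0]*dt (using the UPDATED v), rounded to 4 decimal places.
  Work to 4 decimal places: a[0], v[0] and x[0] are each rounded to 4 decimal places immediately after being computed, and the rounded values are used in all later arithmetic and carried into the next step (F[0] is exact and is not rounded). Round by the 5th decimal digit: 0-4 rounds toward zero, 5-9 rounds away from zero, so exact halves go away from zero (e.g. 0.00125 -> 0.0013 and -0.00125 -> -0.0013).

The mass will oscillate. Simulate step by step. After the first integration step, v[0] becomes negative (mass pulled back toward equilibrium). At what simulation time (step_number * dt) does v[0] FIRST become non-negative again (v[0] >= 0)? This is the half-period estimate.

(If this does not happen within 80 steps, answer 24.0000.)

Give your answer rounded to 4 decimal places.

Answer: 2.1000

Derivation:
Step 0: x=[4.5000] v=[0.0000]
Step 1: x=[4.1529] v=[-1.1571]
Step 2: x=[3.5390] v=[-2.0465]
Step 3: x=[2.8003] v=[-2.4623]
Step 4: x=[2.1078] v=[-2.3083]
Step 5: x=[1.6218] v=[-1.6200]
Step 6: x=[1.4548] v=[-0.5568]
Step 7: x=[1.6454] v=[0.6352]
First v>=0 after going negative at step 7, time=2.1000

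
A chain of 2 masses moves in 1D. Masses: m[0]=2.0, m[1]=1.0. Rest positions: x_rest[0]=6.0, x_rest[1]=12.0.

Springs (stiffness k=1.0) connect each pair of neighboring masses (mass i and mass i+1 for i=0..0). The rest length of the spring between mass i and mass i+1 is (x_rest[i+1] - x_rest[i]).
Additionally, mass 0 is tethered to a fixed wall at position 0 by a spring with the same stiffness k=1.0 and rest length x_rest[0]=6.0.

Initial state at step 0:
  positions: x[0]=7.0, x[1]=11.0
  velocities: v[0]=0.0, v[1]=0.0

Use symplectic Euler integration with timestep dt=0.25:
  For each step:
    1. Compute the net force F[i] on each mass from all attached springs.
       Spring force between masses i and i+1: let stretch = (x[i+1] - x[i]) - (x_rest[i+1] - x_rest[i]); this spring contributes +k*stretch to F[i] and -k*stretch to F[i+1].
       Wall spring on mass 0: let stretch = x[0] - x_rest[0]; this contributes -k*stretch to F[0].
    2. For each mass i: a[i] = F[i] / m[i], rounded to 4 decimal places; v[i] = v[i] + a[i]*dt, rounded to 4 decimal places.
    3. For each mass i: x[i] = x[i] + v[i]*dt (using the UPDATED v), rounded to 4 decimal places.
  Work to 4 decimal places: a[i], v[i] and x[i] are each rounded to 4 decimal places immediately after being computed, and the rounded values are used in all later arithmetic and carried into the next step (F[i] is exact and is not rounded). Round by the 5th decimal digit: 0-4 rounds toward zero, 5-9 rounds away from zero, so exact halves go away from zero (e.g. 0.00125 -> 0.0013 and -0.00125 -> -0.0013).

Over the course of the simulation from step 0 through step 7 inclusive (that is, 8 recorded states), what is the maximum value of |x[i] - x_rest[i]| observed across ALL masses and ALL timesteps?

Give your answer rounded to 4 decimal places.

Answer: 1.0603

Derivation:
Step 0: x=[7.0000 11.0000] v=[0.0000 0.0000]
Step 1: x=[6.9063 11.1250] v=[-0.3750 0.5000]
Step 2: x=[6.7286 11.3613] v=[-0.7110 0.9453]
Step 3: x=[6.4854 11.6831] v=[-0.9730 1.2871]
Step 4: x=[6.2019 12.0550] v=[-1.1340 1.4877]
Step 5: x=[5.9075 12.4361] v=[-1.1776 1.5244]
Step 6: x=[5.6325 12.7842] v=[-1.1000 1.3923]
Step 7: x=[5.4050 13.0603] v=[-0.9101 1.1044]
Max displacement = 1.0603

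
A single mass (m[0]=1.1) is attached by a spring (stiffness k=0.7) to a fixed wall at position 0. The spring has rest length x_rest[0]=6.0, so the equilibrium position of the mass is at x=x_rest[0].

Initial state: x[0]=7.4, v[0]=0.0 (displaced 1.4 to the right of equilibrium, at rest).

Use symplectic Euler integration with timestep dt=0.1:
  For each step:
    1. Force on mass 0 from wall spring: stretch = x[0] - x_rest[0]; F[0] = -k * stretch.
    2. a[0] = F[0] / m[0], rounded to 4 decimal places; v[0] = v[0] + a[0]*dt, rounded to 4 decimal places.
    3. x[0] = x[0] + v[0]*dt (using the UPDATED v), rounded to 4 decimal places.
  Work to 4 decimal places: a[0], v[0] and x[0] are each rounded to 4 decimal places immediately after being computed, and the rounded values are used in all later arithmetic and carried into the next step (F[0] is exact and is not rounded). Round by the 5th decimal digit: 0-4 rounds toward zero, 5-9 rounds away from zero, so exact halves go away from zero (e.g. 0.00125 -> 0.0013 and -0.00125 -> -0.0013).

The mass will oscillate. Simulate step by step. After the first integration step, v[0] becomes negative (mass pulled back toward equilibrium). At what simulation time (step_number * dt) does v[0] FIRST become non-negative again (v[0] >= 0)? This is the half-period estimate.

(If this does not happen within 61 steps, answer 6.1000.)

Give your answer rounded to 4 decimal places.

Answer: 4.0000

Derivation:
Step 0: x=[7.4000] v=[0.0000]
Step 1: x=[7.3911] v=[-0.0891]
Step 2: x=[7.3733] v=[-0.1776]
Step 3: x=[7.3468] v=[-0.2650]
Step 4: x=[7.3117] v=[-0.3507]
Step 5: x=[7.2683] v=[-0.4342]
Step 6: x=[7.2168] v=[-0.5149]
Step 7: x=[7.1576] v=[-0.5923]
Step 8: x=[7.0910] v=[-0.6660]
Step 9: x=[7.0175] v=[-0.7354]
Step 10: x=[6.9375] v=[-0.8002]
Step 11: x=[6.8515] v=[-0.8599]
Step 12: x=[6.7601] v=[-0.9141]
Step 13: x=[6.6639] v=[-0.9625]
Step 14: x=[6.5634] v=[-1.0048]
Step 15: x=[6.4593] v=[-1.0407]
Step 16: x=[6.3523] v=[-1.0699]
Step 17: x=[6.2431] v=[-1.0923]
Step 18: x=[6.1323] v=[-1.1078]
Step 19: x=[6.0207] v=[-1.1162]
Step 20: x=[5.9090] v=[-1.1175]
Step 21: x=[5.7978] v=[-1.1117]
Step 22: x=[5.6879] v=[-1.0988]
Step 23: x=[5.5800] v=[-1.0789]
Step 24: x=[5.4748] v=[-1.0522]
Step 25: x=[5.3729] v=[-1.0188]
Step 26: x=[5.2750] v=[-0.9789]
Step 27: x=[5.1817] v=[-0.9328]
Step 28: x=[5.0936] v=[-0.8807]
Step 29: x=[5.0113] v=[-0.8230]
Step 30: x=[4.9353] v=[-0.7601]
Step 31: x=[4.8661] v=[-0.6924]
Step 32: x=[4.8041] v=[-0.6202]
Step 33: x=[4.7497] v=[-0.5441]
Step 34: x=[4.7033] v=[-0.4645]
Step 35: x=[4.6651] v=[-0.3820]
Step 36: x=[4.6354] v=[-0.2971]
Step 37: x=[4.6144] v=[-0.2103]
Step 38: x=[4.6022] v=[-0.1221]
Step 39: x=[4.5989] v=[-0.0332]
Step 40: x=[4.6045] v=[0.0560]
First v>=0 after going negative at step 40, time=4.0000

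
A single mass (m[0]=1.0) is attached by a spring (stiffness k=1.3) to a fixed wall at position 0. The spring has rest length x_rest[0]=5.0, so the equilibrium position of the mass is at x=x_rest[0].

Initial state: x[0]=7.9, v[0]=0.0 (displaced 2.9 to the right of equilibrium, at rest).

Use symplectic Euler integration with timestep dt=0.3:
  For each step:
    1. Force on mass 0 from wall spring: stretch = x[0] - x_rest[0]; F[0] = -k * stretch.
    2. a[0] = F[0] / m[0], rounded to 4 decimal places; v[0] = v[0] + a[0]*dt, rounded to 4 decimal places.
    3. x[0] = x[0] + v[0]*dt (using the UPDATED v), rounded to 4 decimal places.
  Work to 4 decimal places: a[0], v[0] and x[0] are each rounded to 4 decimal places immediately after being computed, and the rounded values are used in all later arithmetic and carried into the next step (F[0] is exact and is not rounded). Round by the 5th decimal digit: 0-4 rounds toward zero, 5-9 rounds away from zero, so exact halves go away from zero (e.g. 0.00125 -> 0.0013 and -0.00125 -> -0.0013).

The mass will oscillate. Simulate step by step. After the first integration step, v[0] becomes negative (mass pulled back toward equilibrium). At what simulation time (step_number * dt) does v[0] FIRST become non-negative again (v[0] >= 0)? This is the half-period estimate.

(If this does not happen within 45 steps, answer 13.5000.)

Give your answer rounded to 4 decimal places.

Step 0: x=[7.9000] v=[0.0000]
Step 1: x=[7.5607] v=[-1.1310]
Step 2: x=[6.9218] v=[-2.1297]
Step 3: x=[6.0580] v=[-2.8792]
Step 4: x=[5.0705] v=[-3.2918]
Step 5: x=[4.0747] v=[-3.3193]
Step 6: x=[3.1872] v=[-2.9584]
Step 7: x=[2.5118] v=[-2.2514]
Step 8: x=[2.1275] v=[-1.2810]
Step 9: x=[2.0793] v=[-0.1607]
Step 10: x=[2.3728] v=[0.9784]
First v>=0 after going negative at step 10, time=3.0000

Answer: 3.0000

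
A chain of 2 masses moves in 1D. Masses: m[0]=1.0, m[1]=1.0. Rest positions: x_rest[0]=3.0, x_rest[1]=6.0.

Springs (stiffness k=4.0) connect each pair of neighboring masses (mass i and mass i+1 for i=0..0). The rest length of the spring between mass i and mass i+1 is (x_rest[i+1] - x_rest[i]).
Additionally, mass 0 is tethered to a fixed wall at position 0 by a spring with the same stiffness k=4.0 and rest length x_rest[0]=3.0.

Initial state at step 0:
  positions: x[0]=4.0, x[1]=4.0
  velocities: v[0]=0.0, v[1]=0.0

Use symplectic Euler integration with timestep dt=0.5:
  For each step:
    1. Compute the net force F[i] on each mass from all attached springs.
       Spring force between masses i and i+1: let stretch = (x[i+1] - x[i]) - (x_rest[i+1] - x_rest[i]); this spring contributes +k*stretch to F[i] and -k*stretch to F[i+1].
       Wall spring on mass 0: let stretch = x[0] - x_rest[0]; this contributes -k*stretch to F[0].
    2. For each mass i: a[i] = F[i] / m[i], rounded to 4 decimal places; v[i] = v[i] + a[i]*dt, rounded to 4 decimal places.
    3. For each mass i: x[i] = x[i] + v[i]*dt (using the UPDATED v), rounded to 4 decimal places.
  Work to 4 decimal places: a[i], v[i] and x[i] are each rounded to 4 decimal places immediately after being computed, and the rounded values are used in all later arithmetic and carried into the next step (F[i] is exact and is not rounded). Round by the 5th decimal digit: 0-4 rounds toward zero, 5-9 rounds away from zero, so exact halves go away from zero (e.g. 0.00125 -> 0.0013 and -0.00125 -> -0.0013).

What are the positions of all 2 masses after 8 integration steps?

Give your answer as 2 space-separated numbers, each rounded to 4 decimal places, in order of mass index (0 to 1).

Step 0: x=[4.0000 4.0000] v=[0.0000 0.0000]
Step 1: x=[0.0000 7.0000] v=[-8.0000 6.0000]
Step 2: x=[3.0000 6.0000] v=[6.0000 -2.0000]
Step 3: x=[6.0000 5.0000] v=[6.0000 -2.0000]
Step 4: x=[2.0000 8.0000] v=[-8.0000 6.0000]
Step 5: x=[2.0000 8.0000] v=[0.0000 0.0000]
Step 6: x=[6.0000 5.0000] v=[8.0000 -6.0000]
Step 7: x=[3.0000 6.0000] v=[-6.0000 2.0000]
Step 8: x=[0.0000 7.0000] v=[-6.0000 2.0000]

Answer: 0.0000 7.0000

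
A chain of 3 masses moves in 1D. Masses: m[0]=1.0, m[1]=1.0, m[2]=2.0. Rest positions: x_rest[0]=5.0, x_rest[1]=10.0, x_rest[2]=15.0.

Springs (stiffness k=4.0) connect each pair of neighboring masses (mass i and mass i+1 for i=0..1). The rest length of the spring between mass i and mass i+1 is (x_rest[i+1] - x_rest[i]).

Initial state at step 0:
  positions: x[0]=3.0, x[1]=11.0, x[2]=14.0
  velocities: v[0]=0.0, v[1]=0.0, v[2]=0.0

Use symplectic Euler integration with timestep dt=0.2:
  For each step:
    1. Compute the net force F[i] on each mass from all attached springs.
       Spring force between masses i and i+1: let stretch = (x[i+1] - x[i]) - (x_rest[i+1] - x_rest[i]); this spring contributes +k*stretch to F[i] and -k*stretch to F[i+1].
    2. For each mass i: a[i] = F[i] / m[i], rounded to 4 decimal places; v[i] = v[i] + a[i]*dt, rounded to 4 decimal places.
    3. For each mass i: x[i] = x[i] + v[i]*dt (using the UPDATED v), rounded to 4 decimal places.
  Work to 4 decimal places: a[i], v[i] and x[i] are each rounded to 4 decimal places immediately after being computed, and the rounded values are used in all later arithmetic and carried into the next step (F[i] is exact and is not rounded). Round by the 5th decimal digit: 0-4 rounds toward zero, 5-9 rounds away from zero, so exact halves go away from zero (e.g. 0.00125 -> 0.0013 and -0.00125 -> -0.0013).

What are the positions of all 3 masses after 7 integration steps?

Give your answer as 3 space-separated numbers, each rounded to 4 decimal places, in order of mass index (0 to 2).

Step 0: x=[3.0000 11.0000 14.0000] v=[0.0000 0.0000 0.0000]
Step 1: x=[3.4800 10.2000 14.1600] v=[2.4000 -4.0000 0.8000]
Step 2: x=[4.2352 8.9584 14.4032] v=[3.7760 -6.2080 1.2160]
Step 3: x=[4.9461 7.8323 14.6108] v=[3.5546 -5.6307 1.0381]
Step 4: x=[5.3188 7.3289 14.6761] v=[1.8636 -2.5169 0.3267]
Step 5: x=[5.2131 7.6795 14.5537] v=[-0.5283 1.7528 -0.6122]
Step 6: x=[4.7021 8.7353 14.2813] v=[-2.5552 5.2790 -1.3619]
Step 7: x=[4.0364 10.0331 13.9652] v=[-3.3286 6.4892 -1.5803]

Answer: 4.0364 10.0331 13.9652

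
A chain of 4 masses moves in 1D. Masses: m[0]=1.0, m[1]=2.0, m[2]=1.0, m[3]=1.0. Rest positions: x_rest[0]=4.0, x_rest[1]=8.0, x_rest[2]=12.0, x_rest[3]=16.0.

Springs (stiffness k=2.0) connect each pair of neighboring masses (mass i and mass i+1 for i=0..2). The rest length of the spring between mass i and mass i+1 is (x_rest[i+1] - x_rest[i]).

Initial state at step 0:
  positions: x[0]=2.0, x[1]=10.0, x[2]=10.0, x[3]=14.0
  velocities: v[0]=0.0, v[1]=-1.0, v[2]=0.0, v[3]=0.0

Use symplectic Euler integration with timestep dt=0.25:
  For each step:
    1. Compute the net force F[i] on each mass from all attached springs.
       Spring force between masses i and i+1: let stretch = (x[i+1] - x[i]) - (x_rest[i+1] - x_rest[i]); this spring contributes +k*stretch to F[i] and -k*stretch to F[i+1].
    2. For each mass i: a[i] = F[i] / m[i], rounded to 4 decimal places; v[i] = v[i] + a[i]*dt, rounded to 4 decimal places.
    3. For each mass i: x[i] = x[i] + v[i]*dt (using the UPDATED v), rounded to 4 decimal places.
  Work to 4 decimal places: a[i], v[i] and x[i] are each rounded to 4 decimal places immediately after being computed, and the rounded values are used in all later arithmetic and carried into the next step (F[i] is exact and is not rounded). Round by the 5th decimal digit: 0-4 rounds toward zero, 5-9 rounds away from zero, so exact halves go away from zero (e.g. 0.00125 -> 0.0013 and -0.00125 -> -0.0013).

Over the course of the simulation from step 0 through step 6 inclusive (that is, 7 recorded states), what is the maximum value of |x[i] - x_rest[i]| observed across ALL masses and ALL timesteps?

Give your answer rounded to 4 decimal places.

Step 0: x=[2.0000 10.0000 10.0000 14.0000] v=[0.0000 -1.0000 0.0000 0.0000]
Step 1: x=[2.5000 9.2500 10.5000 14.0000] v=[2.0000 -3.0000 2.0000 0.0000]
Step 2: x=[3.3438 8.1563 11.2813 14.0625] v=[3.3750 -4.3750 3.1250 0.2500]
Step 3: x=[4.2891 6.9571 12.0196 14.2774] v=[3.7813 -4.7969 2.9531 0.8594]
Step 4: x=[5.0679 5.9075 12.4073 14.7100] v=[3.1153 -4.1983 1.5508 1.7305]
Step 5: x=[5.4517 5.2117 12.2704 15.3548] v=[1.5351 -2.7833 -0.5478 2.5792]
Step 6: x=[5.3055 4.9721 11.6367 16.1141] v=[-0.5849 -0.9586 -2.5350 3.0370]
Max displacement = 3.0279

Answer: 3.0279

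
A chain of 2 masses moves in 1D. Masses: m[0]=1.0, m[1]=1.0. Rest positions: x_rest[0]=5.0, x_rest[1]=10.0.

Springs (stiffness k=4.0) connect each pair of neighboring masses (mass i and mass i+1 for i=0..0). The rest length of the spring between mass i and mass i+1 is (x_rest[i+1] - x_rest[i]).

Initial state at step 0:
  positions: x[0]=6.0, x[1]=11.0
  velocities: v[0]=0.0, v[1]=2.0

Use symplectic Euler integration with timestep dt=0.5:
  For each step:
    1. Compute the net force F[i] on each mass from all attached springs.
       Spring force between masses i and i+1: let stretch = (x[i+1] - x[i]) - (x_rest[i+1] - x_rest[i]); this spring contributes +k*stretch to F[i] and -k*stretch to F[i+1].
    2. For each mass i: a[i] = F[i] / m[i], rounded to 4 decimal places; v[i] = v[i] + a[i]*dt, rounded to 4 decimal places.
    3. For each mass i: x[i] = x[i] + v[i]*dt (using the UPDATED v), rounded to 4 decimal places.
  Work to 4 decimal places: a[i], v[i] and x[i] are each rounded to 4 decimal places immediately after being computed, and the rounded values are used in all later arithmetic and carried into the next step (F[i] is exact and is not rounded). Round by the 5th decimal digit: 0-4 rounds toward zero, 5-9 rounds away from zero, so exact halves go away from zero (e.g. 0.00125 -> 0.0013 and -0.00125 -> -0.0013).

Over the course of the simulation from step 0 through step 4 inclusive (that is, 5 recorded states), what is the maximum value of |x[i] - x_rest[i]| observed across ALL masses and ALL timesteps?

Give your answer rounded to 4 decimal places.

Answer: 3.0000

Derivation:
Step 0: x=[6.0000 11.0000] v=[0.0000 2.0000]
Step 1: x=[6.0000 12.0000] v=[0.0000 2.0000]
Step 2: x=[7.0000 12.0000] v=[2.0000 0.0000]
Step 3: x=[8.0000 12.0000] v=[2.0000 0.0000]
Step 4: x=[8.0000 13.0000] v=[0.0000 2.0000]
Max displacement = 3.0000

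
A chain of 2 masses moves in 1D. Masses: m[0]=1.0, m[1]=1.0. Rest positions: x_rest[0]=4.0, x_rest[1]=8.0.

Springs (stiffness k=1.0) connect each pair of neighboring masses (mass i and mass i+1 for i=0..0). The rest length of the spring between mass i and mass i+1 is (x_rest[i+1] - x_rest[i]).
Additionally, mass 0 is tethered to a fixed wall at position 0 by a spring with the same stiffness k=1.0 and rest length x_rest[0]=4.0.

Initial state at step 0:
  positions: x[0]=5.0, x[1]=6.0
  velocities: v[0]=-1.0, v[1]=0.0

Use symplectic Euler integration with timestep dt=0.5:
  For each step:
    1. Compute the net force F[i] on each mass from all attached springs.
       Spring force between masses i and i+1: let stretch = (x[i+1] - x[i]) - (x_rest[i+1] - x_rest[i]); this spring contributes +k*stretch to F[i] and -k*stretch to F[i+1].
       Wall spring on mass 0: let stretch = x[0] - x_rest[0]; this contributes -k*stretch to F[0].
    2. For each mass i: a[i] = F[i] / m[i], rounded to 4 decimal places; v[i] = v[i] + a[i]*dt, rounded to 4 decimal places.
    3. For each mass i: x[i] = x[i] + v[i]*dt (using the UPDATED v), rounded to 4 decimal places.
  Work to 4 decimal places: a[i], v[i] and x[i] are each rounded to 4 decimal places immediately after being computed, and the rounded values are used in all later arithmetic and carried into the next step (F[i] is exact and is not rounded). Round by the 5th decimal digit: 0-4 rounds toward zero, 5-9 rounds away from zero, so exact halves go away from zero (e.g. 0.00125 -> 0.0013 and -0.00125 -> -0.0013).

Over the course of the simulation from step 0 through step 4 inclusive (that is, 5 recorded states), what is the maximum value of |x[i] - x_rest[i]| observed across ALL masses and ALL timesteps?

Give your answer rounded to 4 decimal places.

Answer: 2.6719

Derivation:
Step 0: x=[5.0000 6.0000] v=[-1.0000 0.0000]
Step 1: x=[3.5000 6.7500] v=[-3.0000 1.5000]
Step 2: x=[1.9375 7.6875] v=[-3.1250 1.8750]
Step 3: x=[1.3281 8.1875] v=[-1.2188 1.0000]
Step 4: x=[2.1016 7.9727] v=[1.5469 -0.4297]
Max displacement = 2.6719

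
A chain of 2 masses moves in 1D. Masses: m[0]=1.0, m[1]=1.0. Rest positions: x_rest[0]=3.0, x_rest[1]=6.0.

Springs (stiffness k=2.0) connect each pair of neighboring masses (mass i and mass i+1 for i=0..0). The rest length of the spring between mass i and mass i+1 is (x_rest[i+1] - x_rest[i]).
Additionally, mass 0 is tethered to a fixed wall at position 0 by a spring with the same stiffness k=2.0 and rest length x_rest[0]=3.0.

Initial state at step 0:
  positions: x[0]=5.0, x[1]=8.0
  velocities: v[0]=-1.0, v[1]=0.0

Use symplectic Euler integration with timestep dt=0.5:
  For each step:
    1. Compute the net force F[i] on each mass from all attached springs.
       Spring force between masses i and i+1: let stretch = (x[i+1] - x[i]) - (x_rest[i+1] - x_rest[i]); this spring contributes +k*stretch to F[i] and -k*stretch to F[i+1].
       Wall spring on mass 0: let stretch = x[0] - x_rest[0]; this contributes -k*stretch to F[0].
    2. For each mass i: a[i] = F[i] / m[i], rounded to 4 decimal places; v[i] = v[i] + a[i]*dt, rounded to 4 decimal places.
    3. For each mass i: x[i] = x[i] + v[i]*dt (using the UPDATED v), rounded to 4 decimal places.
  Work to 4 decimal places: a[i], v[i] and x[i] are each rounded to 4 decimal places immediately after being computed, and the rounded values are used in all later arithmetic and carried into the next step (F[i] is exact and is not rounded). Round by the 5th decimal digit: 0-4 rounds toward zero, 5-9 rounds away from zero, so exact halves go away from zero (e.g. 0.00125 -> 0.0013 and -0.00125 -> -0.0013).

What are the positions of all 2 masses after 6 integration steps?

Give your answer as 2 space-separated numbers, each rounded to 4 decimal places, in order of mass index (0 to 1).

Answer: 1.0469 3.6719

Derivation:
Step 0: x=[5.0000 8.0000] v=[-1.0000 0.0000]
Step 1: x=[3.5000 8.0000] v=[-3.0000 0.0000]
Step 2: x=[2.5000 7.2500] v=[-2.0000 -1.5000]
Step 3: x=[2.6250 5.6250] v=[0.2500 -3.2500]
Step 4: x=[2.9375 4.0000] v=[0.6250 -3.2500]
Step 5: x=[2.3125 3.3438] v=[-1.2500 -1.3125]
Step 6: x=[1.0469 3.6719] v=[-2.5312 0.6562]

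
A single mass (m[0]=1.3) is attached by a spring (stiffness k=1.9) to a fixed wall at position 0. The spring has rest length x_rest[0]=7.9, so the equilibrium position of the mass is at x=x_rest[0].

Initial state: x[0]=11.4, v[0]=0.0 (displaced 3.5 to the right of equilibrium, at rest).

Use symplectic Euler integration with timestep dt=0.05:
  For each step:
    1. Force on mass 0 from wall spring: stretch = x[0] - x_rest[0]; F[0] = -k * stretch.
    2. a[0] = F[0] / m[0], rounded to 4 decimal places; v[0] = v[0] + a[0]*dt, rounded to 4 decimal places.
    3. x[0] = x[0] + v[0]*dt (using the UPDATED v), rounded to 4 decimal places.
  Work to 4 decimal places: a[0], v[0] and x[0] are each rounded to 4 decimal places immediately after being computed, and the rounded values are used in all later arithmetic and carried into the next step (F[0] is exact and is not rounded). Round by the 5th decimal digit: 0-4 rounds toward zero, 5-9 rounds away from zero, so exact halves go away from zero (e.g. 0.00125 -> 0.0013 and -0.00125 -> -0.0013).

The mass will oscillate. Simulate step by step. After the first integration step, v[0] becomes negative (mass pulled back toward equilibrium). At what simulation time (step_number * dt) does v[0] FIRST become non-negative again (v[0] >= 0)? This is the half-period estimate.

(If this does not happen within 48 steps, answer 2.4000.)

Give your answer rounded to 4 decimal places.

Answer: 2.4000

Derivation:
Step 0: x=[11.4000] v=[0.0000]
Step 1: x=[11.3872] v=[-0.2558]
Step 2: x=[11.3617] v=[-0.5106]
Step 3: x=[11.3235] v=[-0.7636]
Step 4: x=[11.2728] v=[-1.0138]
Step 5: x=[11.2098] v=[-1.2603]
Step 6: x=[11.1347] v=[-1.5022]
Step 7: x=[11.0478] v=[-1.7386]
Step 8: x=[10.9494] v=[-1.9686]
Step 9: x=[10.8398] v=[-2.1914]
Step 10: x=[10.7195] v=[-2.4062]
Step 11: x=[10.5889] v=[-2.6122]
Step 12: x=[10.4485] v=[-2.8087]
Step 13: x=[10.2988] v=[-2.9949]
Step 14: x=[10.1403] v=[-3.1702]
Step 15: x=[9.9736] v=[-3.3339]
Step 16: x=[9.7993] v=[-3.4854]
Step 17: x=[9.6181] v=[-3.6242]
Step 18: x=[9.4306] v=[-3.7498]
Step 19: x=[9.2375] v=[-3.8617]
Step 20: x=[9.0395] v=[-3.9594]
Step 21: x=[8.8374] v=[-4.0427]
Step 22: x=[8.6318] v=[-4.1112]
Step 23: x=[8.4236] v=[-4.1647]
Step 24: x=[8.2135] v=[-4.2030]
Step 25: x=[8.0022] v=[-4.2259]
Step 26: x=[7.7905] v=[-4.2334]
Step 27: x=[7.5792] v=[-4.2254]
Step 28: x=[7.3691] v=[-4.2020]
Step 29: x=[7.1609] v=[-4.1632]
Step 30: x=[6.9554] v=[-4.1092]
Step 31: x=[6.7534] v=[-4.0402]
Step 32: x=[6.5556] v=[-3.9564]
Step 33: x=[6.3627] v=[-3.8582]
Step 34: x=[6.1754] v=[-3.7459]
Step 35: x=[5.9944] v=[-3.6199]
Step 36: x=[5.8204] v=[-3.4806]
Step 37: x=[5.6540] v=[-3.3286]
Step 38: x=[5.4958] v=[-3.1645]
Step 39: x=[5.3464] v=[-2.9888]
Step 40: x=[5.2063] v=[-2.8022]
Step 41: x=[5.0760] v=[-2.6054]
Step 42: x=[4.9561] v=[-2.3990]
Step 43: x=[4.8469] v=[-2.1839]
Step 44: x=[4.7489] v=[-1.9608]
Step 45: x=[4.6624] v=[-1.7305]
Step 46: x=[4.5877] v=[-1.4939]
Step 47: x=[4.5251] v=[-1.2518]
Step 48: x=[4.4748] v=[-1.0052]
v[0] did not become non-negative within 48 steps; using fallback time=2.4000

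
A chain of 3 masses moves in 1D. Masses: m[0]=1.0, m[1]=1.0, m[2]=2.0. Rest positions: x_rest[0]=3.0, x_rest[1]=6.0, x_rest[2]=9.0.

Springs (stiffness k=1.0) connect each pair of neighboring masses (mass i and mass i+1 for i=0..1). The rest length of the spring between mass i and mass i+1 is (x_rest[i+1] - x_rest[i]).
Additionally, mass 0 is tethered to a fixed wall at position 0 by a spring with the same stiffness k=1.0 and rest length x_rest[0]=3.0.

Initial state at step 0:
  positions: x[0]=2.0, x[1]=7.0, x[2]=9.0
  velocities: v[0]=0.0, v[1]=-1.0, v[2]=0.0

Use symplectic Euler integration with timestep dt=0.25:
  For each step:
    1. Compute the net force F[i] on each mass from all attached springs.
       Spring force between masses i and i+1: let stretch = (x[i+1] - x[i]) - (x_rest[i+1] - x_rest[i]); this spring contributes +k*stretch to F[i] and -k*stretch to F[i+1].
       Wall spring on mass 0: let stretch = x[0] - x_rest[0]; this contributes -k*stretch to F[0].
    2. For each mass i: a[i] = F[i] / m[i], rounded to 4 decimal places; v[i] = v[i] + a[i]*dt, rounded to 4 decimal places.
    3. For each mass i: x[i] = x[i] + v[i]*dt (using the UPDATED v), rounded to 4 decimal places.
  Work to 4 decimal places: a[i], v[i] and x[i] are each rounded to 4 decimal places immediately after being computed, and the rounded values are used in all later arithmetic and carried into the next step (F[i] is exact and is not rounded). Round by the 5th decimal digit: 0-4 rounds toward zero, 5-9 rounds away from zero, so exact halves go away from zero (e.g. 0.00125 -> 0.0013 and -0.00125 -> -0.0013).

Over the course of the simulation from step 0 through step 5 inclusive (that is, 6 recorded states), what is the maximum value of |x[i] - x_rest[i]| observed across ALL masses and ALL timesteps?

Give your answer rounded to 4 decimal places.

Answer: 1.4345

Derivation:
Step 0: x=[2.0000 7.0000 9.0000] v=[0.0000 -1.0000 0.0000]
Step 1: x=[2.1875 6.5625 9.0313] v=[0.7500 -1.7500 0.1250]
Step 2: x=[2.5117 6.0059 9.0792] v=[1.2969 -2.2266 0.1914]
Step 3: x=[2.8973 5.4230 9.1248] v=[1.5425 -2.3318 0.1822]
Step 4: x=[3.2597 4.9136 9.1484] v=[1.4496 -2.0378 0.0945]
Step 5: x=[3.5218 4.5655 9.1334] v=[1.0482 -1.3926 -0.0599]
Max displacement = 1.4345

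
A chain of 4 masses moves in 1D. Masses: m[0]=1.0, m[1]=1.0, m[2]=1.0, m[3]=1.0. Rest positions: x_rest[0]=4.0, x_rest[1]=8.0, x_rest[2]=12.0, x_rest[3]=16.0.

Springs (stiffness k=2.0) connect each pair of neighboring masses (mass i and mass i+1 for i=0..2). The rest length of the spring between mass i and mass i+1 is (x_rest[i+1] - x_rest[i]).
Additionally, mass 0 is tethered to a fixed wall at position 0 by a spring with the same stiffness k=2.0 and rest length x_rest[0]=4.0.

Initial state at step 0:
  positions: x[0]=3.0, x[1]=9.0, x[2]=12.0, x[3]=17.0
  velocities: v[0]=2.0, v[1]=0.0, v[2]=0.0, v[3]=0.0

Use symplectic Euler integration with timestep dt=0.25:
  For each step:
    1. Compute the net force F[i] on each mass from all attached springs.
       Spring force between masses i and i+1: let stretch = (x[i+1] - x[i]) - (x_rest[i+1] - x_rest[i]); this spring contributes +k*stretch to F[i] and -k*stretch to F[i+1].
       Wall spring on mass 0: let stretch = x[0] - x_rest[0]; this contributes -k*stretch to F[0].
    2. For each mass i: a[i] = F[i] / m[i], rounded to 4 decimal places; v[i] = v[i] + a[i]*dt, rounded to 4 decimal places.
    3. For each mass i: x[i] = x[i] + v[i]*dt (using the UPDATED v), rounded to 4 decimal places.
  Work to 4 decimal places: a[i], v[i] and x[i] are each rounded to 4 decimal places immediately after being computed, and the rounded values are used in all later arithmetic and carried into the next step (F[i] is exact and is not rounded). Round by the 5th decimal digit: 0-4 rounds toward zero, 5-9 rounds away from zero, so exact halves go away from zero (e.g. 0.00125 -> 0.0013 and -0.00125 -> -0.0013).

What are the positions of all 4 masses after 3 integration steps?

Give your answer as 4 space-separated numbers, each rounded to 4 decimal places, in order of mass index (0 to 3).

Answer: 5.6426 7.7520 12.9414 16.4629

Derivation:
Step 0: x=[3.0000 9.0000 12.0000 17.0000] v=[2.0000 0.0000 0.0000 0.0000]
Step 1: x=[3.8750 8.6250 12.2500 16.8750] v=[3.5000 -1.5000 1.0000 -0.5000]
Step 2: x=[4.8594 8.1094 12.6250 16.6719] v=[3.9375 -2.0625 1.5000 -0.8125]
Step 3: x=[5.6426 7.7520 12.9414 16.4629] v=[3.1328 -1.4297 1.2657 -0.8360]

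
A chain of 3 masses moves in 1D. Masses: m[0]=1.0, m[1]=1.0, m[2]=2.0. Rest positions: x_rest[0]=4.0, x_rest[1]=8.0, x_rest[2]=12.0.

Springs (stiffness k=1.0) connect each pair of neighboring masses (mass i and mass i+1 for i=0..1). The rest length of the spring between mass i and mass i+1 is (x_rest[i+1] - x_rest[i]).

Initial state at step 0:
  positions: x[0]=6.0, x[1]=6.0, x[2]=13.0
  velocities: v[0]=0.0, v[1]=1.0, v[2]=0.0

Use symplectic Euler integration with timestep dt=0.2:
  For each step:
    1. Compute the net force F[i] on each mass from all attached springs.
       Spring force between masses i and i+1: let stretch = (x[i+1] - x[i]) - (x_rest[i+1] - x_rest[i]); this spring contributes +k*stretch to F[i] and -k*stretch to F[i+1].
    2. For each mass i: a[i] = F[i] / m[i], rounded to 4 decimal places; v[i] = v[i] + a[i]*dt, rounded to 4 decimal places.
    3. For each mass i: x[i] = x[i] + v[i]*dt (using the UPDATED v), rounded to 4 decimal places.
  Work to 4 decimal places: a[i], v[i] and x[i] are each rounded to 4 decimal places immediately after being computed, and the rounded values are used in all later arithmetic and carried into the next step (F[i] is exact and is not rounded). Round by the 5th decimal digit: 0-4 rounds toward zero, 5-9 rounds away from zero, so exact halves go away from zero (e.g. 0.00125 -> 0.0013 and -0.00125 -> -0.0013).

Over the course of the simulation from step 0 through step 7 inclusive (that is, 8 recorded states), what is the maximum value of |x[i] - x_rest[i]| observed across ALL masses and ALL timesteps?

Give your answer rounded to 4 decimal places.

Step 0: x=[6.0000 6.0000 13.0000] v=[0.0000 1.0000 0.0000]
Step 1: x=[5.8400 6.4800 12.9400] v=[-0.8000 2.4000 -0.3000]
Step 2: x=[5.5456 7.1928 12.8308] v=[-1.4720 3.5640 -0.5460]
Step 3: x=[5.1571 8.0652 12.6888] v=[-1.9426 4.3622 -0.7098]
Step 4: x=[4.7249 9.0063 12.5344] v=[-2.1610 4.7053 -0.7722]
Step 5: x=[4.3040 9.9172 12.3894] v=[-2.1047 4.5546 -0.7250]
Step 6: x=[3.9476 10.7025 12.2750] v=[-1.7821 3.9264 -0.5722]
Step 7: x=[3.7014 11.2805 12.2091] v=[-1.2311 2.8899 -0.3294]
Max displacement = 3.2805

Answer: 3.2805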